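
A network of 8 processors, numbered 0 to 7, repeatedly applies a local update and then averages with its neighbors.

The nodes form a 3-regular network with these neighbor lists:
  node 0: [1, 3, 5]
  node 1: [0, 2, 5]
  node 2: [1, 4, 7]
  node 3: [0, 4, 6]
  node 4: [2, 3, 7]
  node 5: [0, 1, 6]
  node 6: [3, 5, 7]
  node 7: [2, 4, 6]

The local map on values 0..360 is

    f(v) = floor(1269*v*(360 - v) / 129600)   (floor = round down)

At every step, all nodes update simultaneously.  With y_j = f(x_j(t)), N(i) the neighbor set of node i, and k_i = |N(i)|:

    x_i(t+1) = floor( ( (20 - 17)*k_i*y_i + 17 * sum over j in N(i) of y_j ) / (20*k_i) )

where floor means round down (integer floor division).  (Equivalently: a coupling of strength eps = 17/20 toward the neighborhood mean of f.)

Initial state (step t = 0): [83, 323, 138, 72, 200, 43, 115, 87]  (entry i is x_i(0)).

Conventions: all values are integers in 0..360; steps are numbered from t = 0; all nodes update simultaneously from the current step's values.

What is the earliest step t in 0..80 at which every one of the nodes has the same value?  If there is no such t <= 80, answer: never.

Answer: 14
Key observation: Synchronization is absorbing here: once all nodes are equal they stay equal, and step 14 is the first all-equal step.

Derivation:
t=0: [83, 323, 138, 72, 200, 43, 115, 87]  (not all equal)
t=1: [162, 203, 232, 260, 254, 194, 202, 286]  (not all equal)
t=2: [296, 307, 265, 289, 252, 313, 266, 276]  (not all equal)
t=3: [170, 186, 221, 226, 230, 188, 198, 248]  (not all equal)
t=4: [310, 311, 294, 305, 289, 315, 297, 297]  (not all equal)
t=5: [150, 157, 179, 175, 181, 157, 164, 189]  (not all equal)
t=6: [312, 312, 315, 313, 316, 311, 314, 316]  (not all equal)
t=7: [146, 144, 139, 141, 138, 145, 142, 137]  (not all equal)
t=8: [303, 303, 300, 302, 300, 304, 302, 300]  (not all equal)
t=9: [168, 170, 174, 171, 174, 169, 171, 174]  (not all equal)
t=10: [315, 315, 316, 315, 316, 315, 316, 316]  (not all equal)
t=11: [138, 137, 136, 136, 136, 137, 137, 136]  (not all equal)
t=12: [298, 298, 298, 298, 298, 299, 298, 298]  (not all equal)
t=13: [179, 179, 180, 180, 180, 179, 179, 180]  (not all equal)
t=14: [317, 317, 317, 317, 317, 317, 317, 317]  (all equal)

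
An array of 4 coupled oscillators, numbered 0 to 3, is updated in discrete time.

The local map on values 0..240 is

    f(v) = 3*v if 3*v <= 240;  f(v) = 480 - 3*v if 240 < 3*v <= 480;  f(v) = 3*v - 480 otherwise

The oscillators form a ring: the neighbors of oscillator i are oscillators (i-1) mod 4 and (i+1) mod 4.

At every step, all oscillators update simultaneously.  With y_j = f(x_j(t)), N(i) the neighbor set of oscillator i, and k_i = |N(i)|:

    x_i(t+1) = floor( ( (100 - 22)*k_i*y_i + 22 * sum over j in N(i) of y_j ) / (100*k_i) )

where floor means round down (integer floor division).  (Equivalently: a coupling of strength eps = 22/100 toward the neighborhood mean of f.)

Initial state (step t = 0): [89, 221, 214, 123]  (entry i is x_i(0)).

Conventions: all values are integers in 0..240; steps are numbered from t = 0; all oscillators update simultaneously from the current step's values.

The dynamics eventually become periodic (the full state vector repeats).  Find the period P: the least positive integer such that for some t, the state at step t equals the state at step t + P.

Answer: 12
Key observation: The state at step 93, [173, 204, 173, 204], reappears at step 105 — and no state repeats earlier — so the cycle the system enters has period 12.

Derivation:
t=0: [89, 221, 214, 123]
t=1: [198, 183, 158, 127]
t=2: [107, 67, 23, 90]
t=3: [169, 181, 99, 188]
t=4: [37, 72, 158, 88]
t=5: [134, 181, 52, 181]
t=6: [74, 74, 135, 74]
t=7: [222, 205, 107, 205]
t=8: [174, 143, 153, 143]
t=9: [43, 46, 27, 46]
t=10: [130, 130, 93, 130]
t=11: [90, 102, 176, 102]
t=12: [202, 164, 75, 164]
t=13: [100, 47, 178, 47]
t=14: [171, 135, 73, 135]
t=15: [42, 86, 187, 86]
t=16: [147, 195, 112, 195]
t=17: [53, 102, 135, 102]
t=18: [162, 161, 96, 161]
t=19: [5, 24, 150, 24]
t=20: [27, 61, 39, 61]
t=21: [103, 164, 131, 164]
t=22: [136, 37, 70, 37]
t=23: [80, 117, 188, 117]
t=24: [215, 136, 93, 136]
t=25: [144, 96, 172, 96]
t=26: [79, 159, 70, 159]
t=27: [185, 51, 164, 51]
t=28: [92, 128, 43, 128]
t=29: [180, 111, 121, 111]
t=30: [79, 134, 123, 134]
t=31: [202, 99, 103, 99]
t=32: [138, 175, 173, 175]
t=33: [61, 46, 40, 46]
t=34: [173, 140, 123, 140]
t=35: [43, 63, 99, 63]
t=36: [142, 181, 184, 181]
t=37: [55, 63, 70, 63]
t=38: [170, 188, 205, 188]
t=39: [41, 83, 123, 83]
t=40: [146, 205, 137, 205]
t=41: [62, 117, 83, 117]
t=42: [173, 146, 208, 146]
t=43: [39, 52, 121, 52]
t=44: [125, 147, 125, 147]
t=45: [90, 53, 90, 53]
t=46: [198, 170, 198, 170]
t=47: [95, 48, 95, 48]
t=48: [183, 155, 183, 155]
t=49: [57, 26, 57, 26]
t=50: [150, 98, 150, 98]
t=51: [64, 151, 64, 151]
t=52: [155, 63, 155, 63]
t=53: [53, 150, 53, 150]
t=54: [130, 58, 130, 58]
t=55: [108, 155, 108, 155]
t=56: [124, 46, 124, 46]
t=57: [114, 131, 114, 131]
t=58: [126, 98, 126, 98]
t=59: [120, 167, 120, 167]
t=60: [98, 42, 98, 42]
t=61: [172, 139, 172, 139]
t=62: [41, 57, 41, 57]
t=63: [133, 160, 133, 160]
t=64: [63, 17, 63, 17]
t=65: [158, 81, 158, 81]
t=66: [56, 186, 56, 186]
t=67: [148, 97, 148, 97]
t=68: [69, 155, 69, 155]
t=69: [164, 57, 164, 57]
t=70: [46, 136, 46, 136]
t=71: [123, 86, 123, 86]
t=72: [135, 197, 135, 197]
t=73: [82, 103, 82, 103]
t=74: [220, 184, 220, 184]
t=75: [156, 95, 156, 95]
t=76: [52, 154, 52, 154]
t=77: [125, 48, 125, 48]
t=78: [113, 135, 113, 135]
t=79: [126, 89, 126, 89]
t=80: [126, 188, 126, 188]
t=81: [98, 87, 98, 87]
t=82: [193, 211, 193, 211]
t=83: [110, 141, 110, 141]
t=84: [129, 77, 129, 77]
t=85: [123, 200, 123, 200]
t=86: [112, 118, 112, 118]
t=87: [140, 129, 140, 129]
t=88: [67, 85, 67, 85]
t=89: [206, 219, 206, 219]
t=90: [146, 168, 146, 168]
t=91: [38, 27, 38, 27]
t=92: [106, 88, 106, 88]
t=93: [173, 204, 173, 204]
t=94: [59, 111, 59, 111]
t=95: [170, 153, 170, 153]
t=96: [28, 22, 28, 22]
t=97: [80, 69, 80, 69]
t=98: [232, 214, 232, 214]
t=99: [204, 173, 204, 173]
t=100: [111, 59, 111, 59]
t=101: [153, 170, 153, 170]
t=102: [22, 28, 22, 28]
t=103: [69, 80, 69, 80]
t=104: [214, 232, 214, 232]
t=105: [173, 204, 173, 204]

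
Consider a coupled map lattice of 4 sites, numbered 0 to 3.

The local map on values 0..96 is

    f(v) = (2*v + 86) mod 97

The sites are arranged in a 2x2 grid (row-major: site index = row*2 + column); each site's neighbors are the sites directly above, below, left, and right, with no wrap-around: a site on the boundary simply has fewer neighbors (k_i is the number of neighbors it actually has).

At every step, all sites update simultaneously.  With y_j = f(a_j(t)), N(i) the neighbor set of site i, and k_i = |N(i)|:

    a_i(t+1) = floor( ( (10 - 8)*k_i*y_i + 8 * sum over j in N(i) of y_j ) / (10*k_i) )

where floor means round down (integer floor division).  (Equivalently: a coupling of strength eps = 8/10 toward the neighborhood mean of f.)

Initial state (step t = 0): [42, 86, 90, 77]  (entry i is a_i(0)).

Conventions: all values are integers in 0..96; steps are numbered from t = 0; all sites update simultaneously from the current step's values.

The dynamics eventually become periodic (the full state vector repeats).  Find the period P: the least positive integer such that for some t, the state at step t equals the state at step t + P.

Answer: 9
Key observation: The state at step 35, [33, 66, 66, 33], reappears at step 44 — and no state repeats earlier — so the cycle the system enters has period 9.

Derivation:
t=0: [42, 86, 90, 77]
t=1: [69, 60, 62, 63]
t=2: [17, 21, 22, 14]
t=3: [30, 22, 22, 29]
t=4: [36, 45, 45, 35]
t=5: [75, 63, 63, 75]
t=6: [22, 37, 37, 22]
t=7: [57, 39, 39, 57]
t=8: [54, 18, 18, 54]
t=9: [20, 5, 5, 20]
t=10: [82, 42, 42, 82]
t=11: [69, 59, 59, 69]
t=12: [14, 26, 26, 14]
t=13: [36, 21, 21, 36]
t=14: [37, 55, 55, 37]
t=15: [14, 50, 50, 14]
t=16: [74, 31, 31, 74]
t=17: [48, 42, 42, 48]
t=18: [75, 82, 82, 75]
t=19: [53, 44, 44, 53]
t=20: [80, 91, 91, 80]
t=21: [69, 56, 56, 69]
t=22: [9, 24, 24, 9]
t=23: [31, 13, 13, 31]
t=24: [22, 43, 43, 22]
t=25: [66, 41, 41, 66]
t=26: [61, 33, 33, 61]
t=27: [46, 22, 22, 46]
t=28: [42, 71, 71, 42]
t=29: [41, 65, 65, 41]
t=30: [31, 61, 61, 31]
t=31: [21, 43, 43, 21]
t=32: [66, 39, 39, 66]
t=33: [58, 32, 32, 58]
t=34: [44, 17, 17, 44]
t=35: [33, 66, 66, 33]
t=36: [30, 48, 48, 30]
t=37: [77, 56, 56, 77]
t=38: [12, 37, 37, 12]
t=39: [53, 23, 23, 53]
t=40: [47, 83, 83, 47]
t=41: [63, 78, 78, 63]
t=42: [42, 24, 24, 42]
t=43: [44, 65, 65, 44]
t=44: [33, 66, 66, 33]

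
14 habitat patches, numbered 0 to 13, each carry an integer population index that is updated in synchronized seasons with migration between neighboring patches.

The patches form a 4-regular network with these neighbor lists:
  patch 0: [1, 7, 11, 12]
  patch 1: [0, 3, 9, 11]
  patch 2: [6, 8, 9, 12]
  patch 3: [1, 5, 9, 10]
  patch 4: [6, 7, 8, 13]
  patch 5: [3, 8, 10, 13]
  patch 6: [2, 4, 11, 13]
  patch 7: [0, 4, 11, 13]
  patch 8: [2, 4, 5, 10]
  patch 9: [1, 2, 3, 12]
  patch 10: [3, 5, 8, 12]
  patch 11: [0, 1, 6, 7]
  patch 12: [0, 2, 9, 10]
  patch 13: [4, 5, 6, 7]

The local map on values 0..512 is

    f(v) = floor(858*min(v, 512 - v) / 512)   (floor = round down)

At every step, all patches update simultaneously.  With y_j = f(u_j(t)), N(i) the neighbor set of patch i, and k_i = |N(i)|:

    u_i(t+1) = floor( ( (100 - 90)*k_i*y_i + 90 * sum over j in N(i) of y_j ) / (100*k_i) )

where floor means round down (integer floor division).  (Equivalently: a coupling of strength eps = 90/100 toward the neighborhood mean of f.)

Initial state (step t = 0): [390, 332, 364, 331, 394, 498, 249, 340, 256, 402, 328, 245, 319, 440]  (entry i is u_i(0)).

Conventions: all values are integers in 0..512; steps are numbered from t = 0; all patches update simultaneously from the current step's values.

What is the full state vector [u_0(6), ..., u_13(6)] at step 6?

Simulating step by step:
t=0: [390, 332, 364, 331, 394, 498, 249, 340, 256, 402, 328, 245, 319, 440]
t=1: [317, 277, 329, 213, 301, 263, 261, 238, 217, 282, 273, 313, 244, 220]
t=2: [377, 354, 385, 394, 383, 376, 348, 350, 368, 367, 387, 379, 359, 394]
t=3: [250, 225, 249, 231, 242, 212, 217, 220, 218, 233, 228, 255, 225, 242]
t=4: [390, 402, 378, 377, 378, 381, 408, 409, 387, 389, 372, 386, 399, 375]
t=5: [190, 208, 197, 212, 198, 223, 217, 212, 223, 205, 213, 186, 214, 200]
t=6: [340, 333, 356, 355, 353, 356, 330, 326, 350, 347, 363, 342, 338, 353]

Answer: [340, 333, 356, 355, 353, 356, 330, 326, 350, 347, 363, 342, 338, 353]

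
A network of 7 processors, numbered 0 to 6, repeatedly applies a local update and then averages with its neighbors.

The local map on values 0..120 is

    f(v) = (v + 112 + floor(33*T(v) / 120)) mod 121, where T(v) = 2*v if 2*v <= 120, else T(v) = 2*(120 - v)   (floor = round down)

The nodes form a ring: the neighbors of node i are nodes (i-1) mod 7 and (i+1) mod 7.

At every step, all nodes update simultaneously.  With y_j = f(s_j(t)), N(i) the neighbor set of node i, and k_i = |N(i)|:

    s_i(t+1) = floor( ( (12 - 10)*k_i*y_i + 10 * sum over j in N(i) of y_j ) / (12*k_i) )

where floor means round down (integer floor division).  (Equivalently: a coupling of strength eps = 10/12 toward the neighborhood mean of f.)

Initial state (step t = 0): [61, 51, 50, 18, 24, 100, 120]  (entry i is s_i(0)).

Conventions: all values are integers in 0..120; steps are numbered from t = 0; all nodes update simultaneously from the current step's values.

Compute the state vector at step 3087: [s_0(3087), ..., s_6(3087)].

Answer: [102, 102, 102, 102, 102, 102, 102]
Key observation: The state at step 6, [102, 102, 102, 102, 102, 102, 102], reappears at step 7: the system is in a cycle of period 1 from step 6 on.  Therefore the state at step 3087 equals the state at step 6 + ((3087 - 6) mod 1) = 6, which is [102, 102, 102, 102, 102, 102, 102].

Derivation:
t=0: [61, 51, 50, 18, 24, 100, 120]
t=1: [89, 75, 48, 43, 54, 74, 96]
t=2: [95, 82, 72, 67, 73, 87, 94]
t=3: [96, 93, 89, 88, 91, 94, 97]
t=4: [99, 98, 97, 96, 97, 98, 99]
t=5: [101, 100, 100, 100, 100, 100, 101]
t=6: [102, 102, 102, 102, 102, 102, 102]
t=7: [102, 102, 102, 102, 102, 102, 102]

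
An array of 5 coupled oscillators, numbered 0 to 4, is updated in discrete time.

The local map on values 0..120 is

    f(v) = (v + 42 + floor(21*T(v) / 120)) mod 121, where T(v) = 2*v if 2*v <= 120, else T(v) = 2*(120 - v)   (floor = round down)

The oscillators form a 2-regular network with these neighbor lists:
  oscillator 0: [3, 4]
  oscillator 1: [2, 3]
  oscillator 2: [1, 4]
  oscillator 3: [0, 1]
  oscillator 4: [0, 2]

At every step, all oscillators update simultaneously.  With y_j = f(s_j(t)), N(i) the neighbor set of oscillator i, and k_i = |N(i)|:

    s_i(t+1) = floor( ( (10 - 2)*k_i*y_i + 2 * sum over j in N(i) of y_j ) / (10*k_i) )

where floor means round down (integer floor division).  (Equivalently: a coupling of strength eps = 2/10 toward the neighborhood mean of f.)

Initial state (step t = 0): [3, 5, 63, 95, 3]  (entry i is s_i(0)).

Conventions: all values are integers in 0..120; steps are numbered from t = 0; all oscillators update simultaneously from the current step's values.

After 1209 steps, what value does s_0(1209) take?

Answer: s_0(1209) = 0
Key observation: The state at step 20, [42, 42, 42, 42, 42], reappears at step 27: the system is in a cycle of period 7 from step 20 on.  Therefore the state at step 1209 equals the state at step 20 + ((1209 - 20) mod 7) = 26, which is [0, 0, 0, 0, 0].

Derivation:
t=0: [3, 5, 63, 95, 3]
t=1: [43, 41, 11, 28, 41]
t=2: [97, 91, 64, 82, 93]
t=3: [24, 19, 7, 17, 21]
t=4: [72, 65, 54, 65, 68]
t=5: [8, 15, 92, 5, 17]
t=6: [52, 56, 30, 49, 58]
t=7: [112, 112, 89, 109, 115]
t=8: [35, 33, 23, 33, 35]
t=9: [88, 84, 75, 86, 87]
t=10: [19, 16, 12, 18, 18]
t=11: [66, 62, 59, 65, 65]
t=12: [5, 2, 0, 4, 4]
t=13: [47, 44, 42, 46, 46]
t=14: [104, 101, 98, 103, 103]
t=15: [29, 27, 26, 29, 28]
t=16: [80, 78, 77, 80, 79]
t=17: [14, 13, 13, 14, 14]
t=18: [60, 59, 59, 59, 59]
t=19: [1, 0, 0, 0, 0]
t=20: [42, 42, 42, 42, 42]
t=21: [98, 98, 98, 98, 98]
t=22: [26, 26, 26, 26, 26]
t=23: [77, 77, 77, 77, 77]
t=24: [13, 13, 13, 13, 13]
t=25: [59, 59, 59, 59, 59]
t=26: [0, 0, 0, 0, 0]
t=27: [42, 42, 42, 42, 42]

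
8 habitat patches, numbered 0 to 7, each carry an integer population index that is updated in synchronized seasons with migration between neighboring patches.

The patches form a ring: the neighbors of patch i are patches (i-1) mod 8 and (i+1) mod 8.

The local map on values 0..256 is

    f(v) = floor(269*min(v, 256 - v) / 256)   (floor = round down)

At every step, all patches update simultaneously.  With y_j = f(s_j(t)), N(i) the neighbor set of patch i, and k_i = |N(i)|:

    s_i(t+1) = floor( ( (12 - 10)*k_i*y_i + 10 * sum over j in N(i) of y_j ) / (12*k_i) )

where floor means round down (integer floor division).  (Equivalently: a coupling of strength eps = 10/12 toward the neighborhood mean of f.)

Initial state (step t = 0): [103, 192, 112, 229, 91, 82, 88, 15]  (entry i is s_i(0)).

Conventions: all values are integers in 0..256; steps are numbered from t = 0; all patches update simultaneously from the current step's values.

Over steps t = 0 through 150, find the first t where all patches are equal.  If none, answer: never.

Answer: 13
Key observation: Synchronization is absorbing here: once all patches are equal they stay equal, and step 13 is the first all-equal step.

Derivation:
t=0: [103, 192, 112, 229, 91, 82, 88, 15]  (not all equal)
t=1: [52, 104, 59, 93, 63, 92, 57, 85]  (not all equal)
t=2: [91, 66, 96, 69, 91, 68, 86, 61]  (not all equal)
t=3: [71, 92, 75, 93, 75, 88, 71, 87]  (not all equal)
t=4: [90, 79, 93, 81, 91, 78, 88, 76]  (not all equal)
t=5: [83, 93, 86, 94, 85, 91, 82, 90]  (not all equal)
t=6: [94, 89, 96, 90, 95, 88, 93, 87]  (not all equal)
t=7: [93, 98, 94, 98, 94, 97, 92, 96]  (not all equal)
t=8: [100, 98, 101, 98, 100, 97, 99, 97]  (not all equal)
t=9: [102, 104, 102, 104, 102, 103, 101, 103]  (not all equal)
t=10: [108, 107, 108, 107, 108, 106, 107, 106]  (not all equal)
t=11: [111, 112, 112, 112, 111, 112, 111, 112]  (not all equal)
t=12: [116, 116, 117, 116, 116, 116, 116, 116]  (not all equal)
t=13: [121, 121, 121, 121, 121, 121, 121, 121]  (all equal)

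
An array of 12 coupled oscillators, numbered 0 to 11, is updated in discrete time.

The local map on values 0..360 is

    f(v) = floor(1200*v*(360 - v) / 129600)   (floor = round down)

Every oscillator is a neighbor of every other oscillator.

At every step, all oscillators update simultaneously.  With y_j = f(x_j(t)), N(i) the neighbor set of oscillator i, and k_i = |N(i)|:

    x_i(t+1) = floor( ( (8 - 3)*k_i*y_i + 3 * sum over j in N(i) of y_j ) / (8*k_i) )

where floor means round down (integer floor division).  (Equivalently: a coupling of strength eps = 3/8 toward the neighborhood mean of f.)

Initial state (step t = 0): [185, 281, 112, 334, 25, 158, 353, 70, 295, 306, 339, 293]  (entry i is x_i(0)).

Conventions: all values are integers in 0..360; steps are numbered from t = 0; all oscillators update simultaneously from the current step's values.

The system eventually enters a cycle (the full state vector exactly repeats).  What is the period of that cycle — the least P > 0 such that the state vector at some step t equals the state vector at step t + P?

Simulating step by step:
t=0: [185, 281, 112, 334, 25, 158, 353, 70, 295, 306, 339, 293]
t=1: [244, 189, 219, 115, 113, 242, 81, 178, 172, 158, 106, 175]
t=2: [266, 288, 280, 265, 264, 267, 235, 288, 288, 286, 258, 288]
t=3: [225, 202, 211, 226, 227, 224, 249, 202, 202, 204, 232, 202]
t=4: [282, 290, 288, 281, 281, 283, 267, 290, 290, 290, 278, 290]
t=5: [201, 191, 194, 202, 202, 199, 216, 191, 191, 191, 205, 191]
t=6: [295, 297, 297, 295, 295, 295, 291, 297, 297, 297, 294, 297]
t=7: [176, 174, 174, 176, 176, 176, 181, 174, 174, 174, 177, 174]
t=8: [299, 299, 299, 299, 299, 299, 299, 299, 299, 299, 299, 299]
t=9: [168, 168, 168, 168, 168, 168, 168, 168, 168, 168, 168, 168]
t=10: [298, 298, 298, 298, 298, 298, 298, 298, 298, 298, 298, 298]
t=11: [171, 171, 171, 171, 171, 171, 171, 171, 171, 171, 171, 171]
t=12: [299, 299, 299, 299, 299, 299, 299, 299, 299, 299, 299, 299]

Answer: 4
Key observation: The state at step 8, [299, 299, 299, 299, 299, 299, 299, 299, 299, 299, 299, 299], reappears at step 12 — and no state repeats earlier — so the cycle the system enters has period 4.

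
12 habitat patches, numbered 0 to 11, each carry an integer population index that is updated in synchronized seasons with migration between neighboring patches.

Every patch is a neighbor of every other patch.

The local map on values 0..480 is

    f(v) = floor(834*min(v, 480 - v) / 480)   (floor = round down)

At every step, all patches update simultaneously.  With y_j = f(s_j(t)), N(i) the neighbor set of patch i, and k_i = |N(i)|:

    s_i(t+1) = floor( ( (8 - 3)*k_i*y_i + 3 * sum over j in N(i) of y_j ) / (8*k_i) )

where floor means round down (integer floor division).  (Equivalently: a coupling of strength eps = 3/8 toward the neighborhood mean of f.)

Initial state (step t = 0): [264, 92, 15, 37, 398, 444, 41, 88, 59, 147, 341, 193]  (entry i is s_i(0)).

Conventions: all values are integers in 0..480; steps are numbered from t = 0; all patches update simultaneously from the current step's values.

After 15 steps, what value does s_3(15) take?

Simulating step by step:
t=0: [264, 92, 15, 37, 398, 444, 41, 88, 59, 147, 341, 193]
t=1: [289, 161, 83, 105, 151, 104, 109, 157, 127, 218, 210, 265]
t=2: [303, 273, 193, 215, 263, 214, 219, 268, 238, 331, 323, 328]
t=3: [320, 351, 336, 359, 361, 358, 363, 356, 383, 291, 299, 294]
t=4: [264, 232, 247, 223, 221, 224, 219, 226, 199, 293, 285, 290]
t=5: [373, 389, 390, 380, 378, 381, 376, 383, 355, 343, 351, 346]
t=6: [187, 171, 169, 179, 182, 179, 184, 177, 205, 218, 210, 214]
t=7: [326, 310, 307, 318, 321, 318, 323, 315, 344, 357, 349, 353]
t=8: [265, 281, 284, 273, 270, 273, 268, 276, 246, 233, 241, 237]
t=9: [373, 357, 354, 365, 368, 365, 370, 362, 393, 392, 398, 396]
t=10: [184, 200, 203, 192, 189, 192, 187, 195, 164, 164, 158, 160]
t=11: [317, 334, 337, 326, 323, 326, 320, 329, 297, 297, 291, 293]
t=12: [283, 265, 263, 274, 277, 274, 280, 271, 303, 303, 310, 307]
t=13: [341, 359, 361, 349, 346, 349, 344, 353, 320, 320, 313, 316]
t=14: [242, 223, 221, 233, 236, 233, 239, 229, 264, 264, 271, 267]
t=15: [404, 388, 386, 398, 402, 398, 405, 394, 381, 381, 374, 378]

Answer: s_3(15) = 398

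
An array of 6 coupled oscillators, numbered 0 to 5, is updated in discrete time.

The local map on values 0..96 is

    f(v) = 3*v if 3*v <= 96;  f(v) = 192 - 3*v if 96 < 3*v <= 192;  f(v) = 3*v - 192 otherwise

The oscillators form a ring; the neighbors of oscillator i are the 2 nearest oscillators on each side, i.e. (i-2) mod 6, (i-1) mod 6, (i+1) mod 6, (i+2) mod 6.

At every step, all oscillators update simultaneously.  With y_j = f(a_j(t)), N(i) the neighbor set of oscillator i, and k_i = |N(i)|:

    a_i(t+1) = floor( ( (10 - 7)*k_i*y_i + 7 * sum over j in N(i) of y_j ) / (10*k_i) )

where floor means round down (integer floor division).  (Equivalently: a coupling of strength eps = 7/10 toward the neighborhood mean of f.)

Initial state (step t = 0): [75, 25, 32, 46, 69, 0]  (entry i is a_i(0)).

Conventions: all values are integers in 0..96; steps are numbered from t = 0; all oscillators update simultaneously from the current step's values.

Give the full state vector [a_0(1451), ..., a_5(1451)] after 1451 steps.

Answer: [76, 75, 75, 76, 76, 76]
Key observation: The state at step 12, [34, 34, 34, 34, 35, 35], reappears at step 22: the system is in a cycle of period 10 from step 12 on.  Therefore the state at step 1451 equals the state at step 12 + ((1451 - 12) mod 10) = 21, which is [76, 75, 75, 76, 76, 76].

Derivation:
t=0: [75, 25, 32, 46, 69, 0]
t=1: [42, 54, 59, 48, 36, 30]
t=2: [58, 47, 44, 52, 63, 66]
t=3: [26, 36, 36, 31, 21, 20]
t=4: [74, 80, 80, 78, 74, 73]
t=5: [35, 40, 40, 39, 34, 34]
t=6: [82, 78, 78, 79, 83, 83]
t=7: [50, 47, 47, 48, 51, 51]
t=8: [44, 46, 46, 45, 43, 43]
t=9: [58, 57, 57, 58, 59, 59]
t=10: [18, 18, 18, 18, 17, 17]
t=11: [52, 53, 53, 52, 52, 52]
t=12: [34, 34, 34, 34, 35, 35]
t=13: [88, 89, 89, 88, 88, 88]
t=14: [73, 73, 73, 73, 72, 72]
t=15: [25, 26, 26, 25, 25, 25]
t=16: [76, 76, 76, 76, 75, 75]
t=17: [34, 35, 35, 34, 34, 34]
t=18: [88, 88, 88, 88, 89, 89]
t=19: [73, 72, 72, 73, 73, 73]
t=20: [25, 25, 25, 25, 26, 26]
t=21: [76, 75, 75, 76, 76, 76]
t=22: [34, 34, 34, 34, 35, 35]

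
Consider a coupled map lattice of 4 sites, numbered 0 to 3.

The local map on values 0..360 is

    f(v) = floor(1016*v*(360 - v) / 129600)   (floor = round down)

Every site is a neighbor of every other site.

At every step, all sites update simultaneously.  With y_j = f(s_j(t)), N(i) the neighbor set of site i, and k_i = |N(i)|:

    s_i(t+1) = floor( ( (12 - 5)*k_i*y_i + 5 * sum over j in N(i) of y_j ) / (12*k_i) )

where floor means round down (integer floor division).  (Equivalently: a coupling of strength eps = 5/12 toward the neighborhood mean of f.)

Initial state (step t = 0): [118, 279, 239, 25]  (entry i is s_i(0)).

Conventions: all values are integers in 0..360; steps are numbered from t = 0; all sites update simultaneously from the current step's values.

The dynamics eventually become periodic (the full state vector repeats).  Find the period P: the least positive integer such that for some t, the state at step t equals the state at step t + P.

Simulating step by step:
t=0: [118, 279, 239, 25]
t=1: [195, 174, 196, 124]
t=2: [248, 249, 248, 238]
t=3: [218, 217, 218, 222]
t=4: [241, 242, 241, 240]
t=5: [224, 223, 224, 224]
t=6: [238, 238, 238, 238]
t=7: [227, 227, 227, 227]
t=8: [236, 236, 236, 236]
t=9: [229, 229, 229, 229]
t=10: [235, 235, 235, 235]
t=11: [230, 230, 230, 230]
t=12: [234, 234, 234, 234]
t=13: [231, 231, 231, 231]
t=14: [233, 233, 233, 233]
t=15: [231, 231, 231, 231]

Answer: 2
Key observation: The state at step 13, [231, 231, 231, 231], reappears at step 15 — and no state repeats earlier — so the cycle the system enters has period 2.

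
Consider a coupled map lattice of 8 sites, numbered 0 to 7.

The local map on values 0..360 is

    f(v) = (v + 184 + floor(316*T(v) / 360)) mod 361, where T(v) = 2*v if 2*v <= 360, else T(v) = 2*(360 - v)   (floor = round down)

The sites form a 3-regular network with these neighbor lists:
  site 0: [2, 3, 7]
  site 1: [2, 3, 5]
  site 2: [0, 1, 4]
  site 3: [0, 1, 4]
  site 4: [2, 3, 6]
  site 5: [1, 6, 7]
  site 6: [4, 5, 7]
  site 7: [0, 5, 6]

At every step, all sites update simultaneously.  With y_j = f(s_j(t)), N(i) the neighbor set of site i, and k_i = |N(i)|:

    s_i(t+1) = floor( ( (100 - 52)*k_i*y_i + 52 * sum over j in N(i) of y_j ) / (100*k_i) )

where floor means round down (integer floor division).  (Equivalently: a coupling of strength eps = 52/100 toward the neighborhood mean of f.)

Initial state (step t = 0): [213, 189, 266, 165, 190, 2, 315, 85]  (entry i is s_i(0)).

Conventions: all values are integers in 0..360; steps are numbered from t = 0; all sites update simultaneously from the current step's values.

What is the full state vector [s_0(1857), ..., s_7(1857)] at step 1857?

Answer: [259, 259, 260, 260, 259, 259, 259, 259]
Key observation: The state at step 8, [258, 258, 258, 258, 258, 259, 259, 259], reappears at step 10: the system is in a cycle of period 2 from step 8 on.  Therefore the state at step 1857 equals the state at step 8 + ((1857 - 8) mod 2) = 9, which is [259, 259, 260, 260, 259, 259, 259, 259].

Derivation:
t=0: [213, 189, 266, 165, 190, 2, 315, 85]
t=1: [243, 274, 280, 291, 278, 192, 200, 148]
t=2: [252, 254, 248, 244, 252, 283, 281, 263]
t=3: [264, 261, 265, 266, 261, 247, 248, 252]
t=4: [256, 257, 255, 255, 257, 265, 264, 263]
t=5: [260, 259, 261, 261, 259, 255, 255, 256]
t=6: [258, 258, 257, 257, 258, 261, 261, 260]
t=7: [259, 259, 260, 260, 259, 257, 257, 258]
t=8: [258, 258, 258, 258, 258, 259, 259, 259]
t=9: [259, 259, 260, 260, 259, 259, 259, 259]
t=10: [258, 258, 258, 258, 258, 259, 259, 259]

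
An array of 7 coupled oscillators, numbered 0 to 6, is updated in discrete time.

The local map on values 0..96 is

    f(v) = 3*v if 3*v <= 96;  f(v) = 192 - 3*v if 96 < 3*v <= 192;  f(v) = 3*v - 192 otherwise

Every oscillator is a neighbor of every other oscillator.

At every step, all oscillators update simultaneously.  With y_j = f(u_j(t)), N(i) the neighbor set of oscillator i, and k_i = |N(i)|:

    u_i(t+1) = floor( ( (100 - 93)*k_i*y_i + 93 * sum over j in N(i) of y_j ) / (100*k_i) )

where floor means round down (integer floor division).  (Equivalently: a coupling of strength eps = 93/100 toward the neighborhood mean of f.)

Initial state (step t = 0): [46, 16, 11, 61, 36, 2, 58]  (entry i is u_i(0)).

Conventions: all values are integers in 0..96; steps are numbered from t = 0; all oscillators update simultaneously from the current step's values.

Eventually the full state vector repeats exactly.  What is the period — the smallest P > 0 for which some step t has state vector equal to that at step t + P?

Simulating step by step:
t=0: [46, 16, 11, 61, 36, 2, 58]
t=1: [34, 34, 36, 38, 31, 38, 37]
t=2: [84, 84, 84, 85, 84, 85, 85]
t=3: [61, 61, 61, 61, 61, 61, 61]
t=4: [9, 9, 9, 9, 9, 9, 9]
t=5: [27, 27, 27, 27, 27, 27, 27]
t=6: [81, 81, 81, 81, 81, 81, 81]
t=7: [51, 51, 51, 51, 51, 51, 51]
t=8: [39, 39, 39, 39, 39, 39, 39]
t=9: [75, 75, 75, 75, 75, 75, 75]
t=10: [33, 33, 33, 33, 33, 33, 33]
t=11: [93, 93, 93, 93, 93, 93, 93]
t=12: [87, 87, 87, 87, 87, 87, 87]
t=13: [69, 69, 69, 69, 69, 69, 69]
t=14: [15, 15, 15, 15, 15, 15, 15]
t=15: [45, 45, 45, 45, 45, 45, 45]
t=16: [57, 57, 57, 57, 57, 57, 57]
t=17: [21, 21, 21, 21, 21, 21, 21]
t=18: [63, 63, 63, 63, 63, 63, 63]
t=19: [3, 3, 3, 3, 3, 3, 3]
t=20: [9, 9, 9, 9, 9, 9, 9]

Answer: 16
Key observation: The state at step 4, [9, 9, 9, 9, 9, 9, 9], reappears at step 20 — and no state repeats earlier — so the cycle the system enters has period 16.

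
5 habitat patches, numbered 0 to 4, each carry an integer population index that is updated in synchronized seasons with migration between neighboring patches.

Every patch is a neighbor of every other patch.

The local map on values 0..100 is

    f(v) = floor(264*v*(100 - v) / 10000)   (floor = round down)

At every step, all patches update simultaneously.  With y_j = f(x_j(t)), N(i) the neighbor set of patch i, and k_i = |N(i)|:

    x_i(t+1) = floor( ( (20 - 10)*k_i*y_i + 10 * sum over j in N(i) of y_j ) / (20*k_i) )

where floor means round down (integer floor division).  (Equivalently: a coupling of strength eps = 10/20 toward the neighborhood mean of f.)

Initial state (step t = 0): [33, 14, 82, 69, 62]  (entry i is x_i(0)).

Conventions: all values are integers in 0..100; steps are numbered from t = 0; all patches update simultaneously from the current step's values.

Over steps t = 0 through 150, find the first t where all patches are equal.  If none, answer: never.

Simulating step by step:
t=0: [33, 14, 82, 69, 62]  (not all equal)
t=1: [52, 42, 44, 51, 53]  (not all equal)
t=2: [64, 64, 64, 64, 64]  (all equal)

Answer: 2
Key observation: Synchronization is absorbing here: once all patches are equal they stay equal, and step 2 is the first all-equal step.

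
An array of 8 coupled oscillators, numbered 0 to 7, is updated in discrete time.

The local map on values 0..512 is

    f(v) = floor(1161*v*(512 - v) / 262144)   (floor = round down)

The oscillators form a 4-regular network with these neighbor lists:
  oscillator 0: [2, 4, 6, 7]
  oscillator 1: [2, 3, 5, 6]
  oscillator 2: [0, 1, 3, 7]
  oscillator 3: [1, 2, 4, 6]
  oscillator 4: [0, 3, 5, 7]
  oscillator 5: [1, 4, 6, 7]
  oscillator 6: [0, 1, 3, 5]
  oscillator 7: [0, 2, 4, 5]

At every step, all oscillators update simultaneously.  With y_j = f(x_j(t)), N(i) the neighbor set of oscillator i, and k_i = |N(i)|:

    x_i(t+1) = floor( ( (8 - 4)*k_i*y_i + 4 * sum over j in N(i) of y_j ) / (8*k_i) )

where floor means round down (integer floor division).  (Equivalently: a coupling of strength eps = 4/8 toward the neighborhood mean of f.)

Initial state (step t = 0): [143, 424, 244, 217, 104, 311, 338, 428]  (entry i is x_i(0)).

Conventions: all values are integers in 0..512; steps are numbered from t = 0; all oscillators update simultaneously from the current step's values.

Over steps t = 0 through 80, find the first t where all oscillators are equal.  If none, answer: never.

Simulating step by step:
t=0: [143, 424, 244, 217, 104, 311, 338, 428]  (not all equal)
t=1: [228, 221, 249, 254, 212, 234, 249, 202]  (not all equal)
t=2: [285, 286, 287, 288, 283, 285, 288, 281]  (not all equal)
t=3: [286, 285, 285, 285, 286, 286, 285, 286]  (not all equal)
t=4: [286, 286, 286, 286, 286, 286, 286, 286]  (all equal)

Answer: 4
Key observation: Synchronization is absorbing here: once all oscillators are equal they stay equal, and step 4 is the first all-equal step.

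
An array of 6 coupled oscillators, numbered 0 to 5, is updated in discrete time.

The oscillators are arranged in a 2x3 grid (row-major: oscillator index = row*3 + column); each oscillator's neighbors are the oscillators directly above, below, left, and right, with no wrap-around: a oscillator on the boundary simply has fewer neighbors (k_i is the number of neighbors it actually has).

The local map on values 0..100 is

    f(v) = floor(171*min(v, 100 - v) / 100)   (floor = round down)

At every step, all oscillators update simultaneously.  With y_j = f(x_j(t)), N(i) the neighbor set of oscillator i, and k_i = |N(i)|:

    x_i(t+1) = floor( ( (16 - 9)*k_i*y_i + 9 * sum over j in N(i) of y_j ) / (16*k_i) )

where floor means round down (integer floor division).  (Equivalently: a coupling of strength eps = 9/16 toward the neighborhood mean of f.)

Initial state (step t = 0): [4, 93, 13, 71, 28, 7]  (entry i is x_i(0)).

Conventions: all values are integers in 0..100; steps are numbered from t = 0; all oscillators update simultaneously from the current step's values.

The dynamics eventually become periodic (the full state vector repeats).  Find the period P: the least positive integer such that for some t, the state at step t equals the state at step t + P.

Simulating step by step:
t=0: [4, 93, 13, 71, 28, 7]
t=1: [19, 18, 15, 36, 33, 24]
t=2: [39, 34, 30, 51, 49, 40]
t=3: [68, 62, 57, 78, 75, 67]
t=4: [52, 59, 65, 43, 47, 56]
t=5: [76, 72, 66, 77, 75, 71]
t=6: [42, 47, 52, 40, 43, 49]
t=7: [72, 77, 81, 70, 75, 79]
t=8: [45, 39, 34, 47, 41, 36]
t=9: [74, 67, 61, 76, 69, 62]
t=10: [46, 55, 62, 45, 53, 61]
t=11: [76, 74, 67, 77, 75, 69]
t=12: [41, 45, 51, 40, 43, 50]
t=13: [71, 75, 81, 69, 74, 81]
t=14: [48, 41, 34, 49, 43, 35]
t=15: [78, 70, 61, 79, 71, 62]
t=16: [40, 50, 61, 39, 49, 60]
t=17: [72, 77, 71, 71, 77, 71]
t=18: [45, 42, 46, 45, 42, 46]
t=19: [74, 73, 76, 74, 73, 76]
t=20: [44, 44, 42, 44, 44, 42]
t=21: [75, 74, 72, 75, 74, 72]
t=22: [42, 44, 46, 42, 44, 46]
t=23: [72, 74, 77, 72, 74, 77]
t=24: [46, 43, 40, 46, 43, 40]
t=25: [76, 73, 69, 76, 73, 69]
t=26: [42, 46, 51, 42, 46, 51]
t=27: [72, 77, 81, 72, 77, 81]
t=28: [44, 39, 33, 44, 39, 33]
t=29: [72, 65, 58, 72, 65, 58]
t=30: [50, 59, 67, 50, 59, 67]
t=31: [80, 70, 59, 80, 70, 59]
t=32: [38, 51, 64, 38, 51, 64]
t=33: [69, 75, 67, 69, 75, 67]
t=34: [49, 46, 52, 49, 46, 52]
t=35: [81, 79, 80, 81, 79, 80]
t=36: [32, 34, 34, 32, 34, 34]
t=37: [55, 57, 58, 55, 57, 58]
t=38: [75, 73, 71, 75, 73, 71]
t=39: [43, 45, 48, 43, 45, 48]
t=40: [73, 76, 80, 73, 76, 80]
t=41: [44, 40, 35, 44, 40, 35]
t=42: [73, 67, 61, 73, 67, 61]
t=43: [48, 56, 63, 48, 56, 63]
t=44: [80, 74, 66, 80, 74, 66]
t=45: [36, 44, 54, 36, 44, 54]
t=46: [64, 72, 77, 64, 72, 77]
t=47: [57, 48, 41, 57, 48, 41]
t=48: [75, 78, 73, 75, 78, 73]
t=49: [40, 39, 43, 40, 39, 43]
t=50: [67, 67, 71, 67, 67, 71]
t=51: [56, 54, 50, 56, 54, 50]
t=52: [75, 78, 83, 75, 78, 83]
t=53: [40, 36, 31, 40, 36, 31]
t=54: [66, 60, 55, 66, 60, 55]
t=55: [60, 67, 73, 60, 67, 73]
t=56: [64, 56, 48, 64, 56, 48]
t=57: [64, 73, 80, 64, 73, 80]
t=58: [56, 46, 37, 56, 46, 37]
t=59: [75, 74, 67, 75, 74, 67]
t=60: [42, 45, 52, 42, 45, 52]
t=61: [72, 76, 80, 72, 76, 80]
t=62: [45, 40, 35, 45, 40, 35]
t=63: [73, 67, 61, 73, 67, 61]

Answer: 21
Key observation: The state at step 42, [73, 67, 61, 73, 67, 61], reappears at step 63 — and no state repeats earlier — so the cycle the system enters has period 21.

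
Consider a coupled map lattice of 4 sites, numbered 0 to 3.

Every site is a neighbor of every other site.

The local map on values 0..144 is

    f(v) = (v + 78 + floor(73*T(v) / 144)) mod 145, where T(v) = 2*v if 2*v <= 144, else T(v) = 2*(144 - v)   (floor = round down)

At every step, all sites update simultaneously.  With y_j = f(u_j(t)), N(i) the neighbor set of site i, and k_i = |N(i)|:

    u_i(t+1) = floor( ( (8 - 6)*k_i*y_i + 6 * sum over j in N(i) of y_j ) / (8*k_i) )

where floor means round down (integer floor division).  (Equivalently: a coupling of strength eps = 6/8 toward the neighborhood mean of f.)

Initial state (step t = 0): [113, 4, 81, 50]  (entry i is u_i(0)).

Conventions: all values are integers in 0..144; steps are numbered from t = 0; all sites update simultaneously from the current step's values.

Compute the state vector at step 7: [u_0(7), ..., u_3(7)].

Answer: [77, 77, 77, 77]

Derivation:
t=0: [113, 4, 81, 50]
t=1: [68, 68, 68, 68]
t=2: [69, 69, 69, 69]
t=3: [71, 71, 71, 71]
t=4: [75, 75, 75, 75]
t=5: [77, 77, 77, 77]
t=6: [77, 77, 77, 77]
t=7: [77, 77, 77, 77]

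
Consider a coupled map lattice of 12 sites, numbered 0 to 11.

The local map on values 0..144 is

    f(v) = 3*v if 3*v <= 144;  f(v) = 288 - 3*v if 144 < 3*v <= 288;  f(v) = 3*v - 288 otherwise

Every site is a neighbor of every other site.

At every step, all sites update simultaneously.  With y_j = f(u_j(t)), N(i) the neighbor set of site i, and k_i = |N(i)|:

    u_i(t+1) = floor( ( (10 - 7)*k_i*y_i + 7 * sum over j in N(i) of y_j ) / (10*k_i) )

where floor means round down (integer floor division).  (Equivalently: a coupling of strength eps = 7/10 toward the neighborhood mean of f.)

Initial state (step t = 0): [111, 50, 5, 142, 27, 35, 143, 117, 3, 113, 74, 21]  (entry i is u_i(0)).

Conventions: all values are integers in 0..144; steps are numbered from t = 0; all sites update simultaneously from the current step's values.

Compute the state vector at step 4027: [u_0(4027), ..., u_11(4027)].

Answer: [84, 85, 84, 85, 85, 85, 85, 84, 84, 84, 84, 84]
Key observation: The state at step 14, [104, 103, 104, 103, 103, 103, 103, 104, 104, 104, 104, 104], reappears at step 19: the system is in a cycle of period 5 from step 14 on.  Therefore the state at step 4027 equals the state at step 14 + ((4027 - 14) mod 5) = 17, which is [84, 85, 84, 85, 85, 85, 85, 84, 84, 84, 84, 84].

Derivation:
t=0: [111, 50, 5, 142, 27, 35, 143, 117, 3, 113, 74, 21]
t=1: [68, 90, 61, 90, 77, 83, 91, 73, 60, 70, 73, 73]
t=2: [66, 50, 71, 50, 59, 55, 49, 62, 71, 64, 62, 62]
t=3: [103, 114, 100, 114, 108, 111, 115, 106, 100, 104, 106, 106]
t=4: [30, 38, 28, 38, 34, 36, 39, 32, 28, 31, 32, 32]
t=5: [97, 102, 95, 102, 100, 101, 103, 98, 95, 97, 98, 98]
t=6: [7, 11, 7, 11, 10, 10, 12, 8, 7, 7, 8, 8]
t=7: [25, 28, 25, 28, 27, 27, 28, 25, 25, 25, 25, 25]
t=8: [77, 79, 77, 79, 78, 78, 79, 77, 77, 77, 77, 77]
t=9: [55, 54, 55, 54, 54, 54, 54, 55, 55, 55, 55, 55]
t=10: [123, 124, 123, 124, 124, 124, 124, 123, 123, 123, 123, 123]
t=11: [81, 82, 81, 82, 82, 82, 82, 81, 81, 81, 81, 81]
t=12: [44, 43, 44, 43, 43, 43, 43, 44, 44, 44, 44, 44]
t=13: [131, 130, 131, 130, 130, 130, 130, 131, 131, 131, 131, 131]
t=14: [104, 103, 104, 103, 103, 103, 103, 104, 104, 104, 104, 104]
t=15: [23, 22, 23, 22, 22, 22, 22, 23, 23, 23, 23, 23]
t=16: [68, 67, 68, 67, 67, 67, 67, 68, 68, 68, 68, 68]
t=17: [84, 85, 84, 85, 85, 85, 85, 84, 84, 84, 84, 84]
t=18: [35, 34, 35, 34, 34, 34, 34, 35, 35, 35, 35, 35]
t=19: [104, 103, 104, 103, 103, 103, 103, 104, 104, 104, 104, 104]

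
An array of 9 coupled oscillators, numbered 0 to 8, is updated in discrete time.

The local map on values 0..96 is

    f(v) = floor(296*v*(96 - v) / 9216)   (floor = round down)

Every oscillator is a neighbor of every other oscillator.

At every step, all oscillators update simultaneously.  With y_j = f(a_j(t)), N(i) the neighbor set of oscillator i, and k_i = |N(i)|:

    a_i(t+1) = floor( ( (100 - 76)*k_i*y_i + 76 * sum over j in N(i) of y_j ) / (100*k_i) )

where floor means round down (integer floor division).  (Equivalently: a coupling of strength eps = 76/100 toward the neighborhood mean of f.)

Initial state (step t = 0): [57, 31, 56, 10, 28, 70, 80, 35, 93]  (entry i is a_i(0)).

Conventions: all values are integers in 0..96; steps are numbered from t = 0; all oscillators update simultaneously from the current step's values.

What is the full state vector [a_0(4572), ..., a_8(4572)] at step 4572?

Simulating step by step:
t=0: [57, 31, 56, 10, 28, 70, 80, 35, 93]
t=1: [54, 53, 54, 48, 53, 52, 50, 54, 45]
t=2: [72, 72, 72, 72, 72, 72, 72, 72, 72]
t=3: [55, 55, 55, 55, 55, 55, 55, 55, 55]
t=4: [72, 72, 72, 72, 72, 72, 72, 72, 72]

Answer: [72, 72, 72, 72, 72, 72, 72, 72, 72]
Key observation: The state at step 2, [72, 72, 72, 72, 72, 72, 72, 72, 72], reappears at step 4: the system is in a cycle of period 2 from step 2 on.  Therefore the state at step 4572 equals the state at step 2 + ((4572 - 2) mod 2) = 2, which is [72, 72, 72, 72, 72, 72, 72, 72, 72].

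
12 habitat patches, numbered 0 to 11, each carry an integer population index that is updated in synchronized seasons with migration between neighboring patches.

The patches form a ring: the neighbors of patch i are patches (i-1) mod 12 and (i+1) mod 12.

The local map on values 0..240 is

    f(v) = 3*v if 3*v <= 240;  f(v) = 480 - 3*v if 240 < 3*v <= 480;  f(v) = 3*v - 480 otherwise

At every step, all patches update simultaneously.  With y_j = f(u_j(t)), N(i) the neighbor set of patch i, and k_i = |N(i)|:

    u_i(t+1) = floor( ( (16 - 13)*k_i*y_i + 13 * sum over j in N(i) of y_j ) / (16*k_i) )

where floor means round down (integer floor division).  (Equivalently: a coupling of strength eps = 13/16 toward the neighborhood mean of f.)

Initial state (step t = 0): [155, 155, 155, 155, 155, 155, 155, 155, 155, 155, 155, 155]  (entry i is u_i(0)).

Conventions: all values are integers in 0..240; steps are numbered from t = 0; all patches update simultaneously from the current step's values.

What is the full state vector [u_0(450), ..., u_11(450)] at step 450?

Simulating step by step:
t=0: [155, 155, 155, 155, 155, 155, 155, 155, 155, 155, 155, 155]
t=1: [15, 15, 15, 15, 15, 15, 15, 15, 15, 15, 15, 15]
t=2: [45, 45, 45, 45, 45, 45, 45, 45, 45, 45, 45, 45]
t=3: [135, 135, 135, 135, 135, 135, 135, 135, 135, 135, 135, 135]
t=4: [75, 75, 75, 75, 75, 75, 75, 75, 75, 75, 75, 75]
t=5: [225, 225, 225, 225, 225, 225, 225, 225, 225, 225, 225, 225]
t=6: [195, 195, 195, 195, 195, 195, 195, 195, 195, 195, 195, 195]
t=7: [105, 105, 105, 105, 105, 105, 105, 105, 105, 105, 105, 105]
t=8: [165, 165, 165, 165, 165, 165, 165, 165, 165, 165, 165, 165]
t=9: [15, 15, 15, 15, 15, 15, 15, 15, 15, 15, 15, 15]

Answer: [45, 45, 45, 45, 45, 45, 45, 45, 45, 45, 45, 45]
Key observation: The state at step 1, [15, 15, 15, 15, 15, 15, 15, 15, 15, 15, 15, 15], reappears at step 9: the system is in a cycle of period 8 from step 1 on.  Therefore the state at step 450 equals the state at step 1 + ((450 - 1) mod 8) = 2, which is [45, 45, 45, 45, 45, 45, 45, 45, 45, 45, 45, 45].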